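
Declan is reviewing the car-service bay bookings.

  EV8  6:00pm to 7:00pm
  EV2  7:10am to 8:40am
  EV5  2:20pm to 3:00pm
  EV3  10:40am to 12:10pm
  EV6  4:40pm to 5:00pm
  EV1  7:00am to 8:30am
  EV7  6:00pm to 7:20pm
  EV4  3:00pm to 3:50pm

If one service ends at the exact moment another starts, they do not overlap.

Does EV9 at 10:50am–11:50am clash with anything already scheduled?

Yes — it overlaps EV3

EV1: ends 8:30am at or before EV9 starts 10:50am → clear.
EV2: ends 8:40am at or before EV9 starts 10:50am → clear.
EV3: starts 10:40am before EV9 ends 11:50am, and ends 12:10pm after EV9 starts 10:50am → overlap.
EV5: starts 2:20pm at or after EV9 ends 11:50am → clear.
EV4: starts 3:00pm at or after EV9 ends 11:50am → clear.
EV6: starts 4:40pm at or after EV9 ends 11:50am → clear.
EV7: starts 6:00pm at or after EV9 ends 11:50am → clear.
EV8: starts 6:00pm at or after EV9 ends 11:50am → clear.
EV9 overlaps EV3.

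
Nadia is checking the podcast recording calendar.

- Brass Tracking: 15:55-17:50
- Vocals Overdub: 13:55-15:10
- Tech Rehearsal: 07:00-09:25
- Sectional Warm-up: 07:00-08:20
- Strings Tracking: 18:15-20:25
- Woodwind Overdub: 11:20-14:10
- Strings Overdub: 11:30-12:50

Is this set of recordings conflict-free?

No

Two intervals overlap when each starts before the other ends.
Sorted by start: Tech Rehearsal, Sectional Warm-up, Woodwind Overdub, Strings Overdub, Vocals Overdub, Brass Tracking, Strings Tracking.
Sectional Warm-up starts before Tech Rehearsal ends → Tech Rehearsal and Sectional Warm-up overlap.
That's a conflict, so the schedule is not conflict-free.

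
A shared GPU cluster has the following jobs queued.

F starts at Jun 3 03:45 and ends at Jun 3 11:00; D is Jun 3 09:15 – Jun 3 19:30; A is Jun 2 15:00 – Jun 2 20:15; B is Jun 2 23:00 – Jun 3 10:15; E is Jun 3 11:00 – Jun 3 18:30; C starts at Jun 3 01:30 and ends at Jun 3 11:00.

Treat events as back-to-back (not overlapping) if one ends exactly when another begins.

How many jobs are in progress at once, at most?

Walk through starts and ends in time order (an end at T is processed before a start at T):
Jun 2 15:00 start A → 1
Jun 2 20:15 end A → 0
Jun 2 23:00 start B → 1
Jun 3 01:30 start C → 2
Jun 3 03:45 start F → 3
Jun 3 09:15 start D → 4
Jun 3 10:15 end B → 3
Jun 3 11:00 end C → 2
Jun 3 11:00 end F → 1
Jun 3 11:00 start E → 2
Jun 3 18:30 end E → 1
Jun 3 19:30 end D → 0
Peak is 4, at Jun 3 09:15 (B, C, D, F).

4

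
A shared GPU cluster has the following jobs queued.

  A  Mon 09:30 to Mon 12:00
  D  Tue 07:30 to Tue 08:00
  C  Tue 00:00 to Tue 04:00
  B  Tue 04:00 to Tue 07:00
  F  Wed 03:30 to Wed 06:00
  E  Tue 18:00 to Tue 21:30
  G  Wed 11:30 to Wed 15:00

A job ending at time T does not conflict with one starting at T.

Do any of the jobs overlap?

Sorted by start: A, C, B, D, E, F, G.
C starts after A ends, so nothing later overlaps A either.
B starts exactly when C ends (back-to-back, no overlap), so nothing later overlaps C either.
D starts after B ends, so nothing later overlaps B either.
E starts after D ends, so nothing later overlaps D either.
F starts after E ends, so nothing later overlaps E either.
G starts after F ends.
Every pair is clear; the schedule has no overlaps.

No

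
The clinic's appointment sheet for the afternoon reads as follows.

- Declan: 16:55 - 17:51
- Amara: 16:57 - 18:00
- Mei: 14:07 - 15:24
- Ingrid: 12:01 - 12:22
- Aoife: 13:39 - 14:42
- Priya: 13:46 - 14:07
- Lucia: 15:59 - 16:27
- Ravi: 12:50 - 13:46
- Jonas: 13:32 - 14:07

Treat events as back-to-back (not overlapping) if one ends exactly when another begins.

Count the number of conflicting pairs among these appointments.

7

Two intervals overlap when each starts before the other ends.
Sorted by start: Ingrid, Ravi, Jonas, Aoife, Priya, Mei, Lucia, Declan, Amara.
Ravi starts after Ingrid ends, so nothing later overlaps Ingrid either.
Jonas starts before Ravi ends → Ravi and Jonas overlap.
Aoife starts before Ravi ends → Ravi and Aoife overlap.
Priya starts exactly when Ravi ends (back-to-back, no overlap), so nothing later overlaps Ravi either.
Aoife starts before Jonas ends → Jonas and Aoife overlap.
Priya starts before Jonas ends → Jonas and Priya overlap.
Mei starts exactly when Jonas ends (back-to-back, no overlap), so nothing later overlaps Jonas either.
Priya starts before Aoife ends → Aoife and Priya overlap.
Mei starts before Aoife ends → Aoife and Mei overlap.
Lucia starts after Aoife ends, so nothing later overlaps Aoife either.
Mei starts exactly when Priya ends (back-to-back, no overlap), so nothing later overlaps Priya either.
Lucia starts after Mei ends, so nothing later overlaps Mei either.
Declan starts after Lucia ends, so nothing later overlaps Lucia either.
Amara starts before Declan ends → Declan and Amara overlap.
Overlapping pairs: Amara & Declan, Aoife & Jonas, Aoife & Mei, Aoife & Priya, Aoife & Ravi, Jonas & Priya, Jonas & Ravi — 7 in total.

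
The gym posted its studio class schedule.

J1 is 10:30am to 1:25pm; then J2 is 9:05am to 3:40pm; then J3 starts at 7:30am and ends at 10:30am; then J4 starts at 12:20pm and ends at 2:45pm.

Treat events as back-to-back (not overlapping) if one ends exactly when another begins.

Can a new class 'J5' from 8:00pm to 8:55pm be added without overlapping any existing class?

Yes — the slot is free

J3: ends 10:30am at or before J5 starts 8:00pm → clear.
J2: ends 3:40pm at or before J5 starts 8:00pm → clear.
J1: ends 1:25pm at or before J5 starts 8:00pm → clear.
J4: ends 2:45pm at or before J5 starts 8:00pm → clear.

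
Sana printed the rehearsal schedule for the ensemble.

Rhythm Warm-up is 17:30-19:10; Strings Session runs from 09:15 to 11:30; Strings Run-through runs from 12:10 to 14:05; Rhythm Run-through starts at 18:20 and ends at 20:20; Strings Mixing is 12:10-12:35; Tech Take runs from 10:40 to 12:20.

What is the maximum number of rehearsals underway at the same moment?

3

Sweep the timeline, counting +1 at each start and −1 at each end (ends before starts at a tie):
09:15 start Strings Session → 1
10:40 start Tech Take → 2
11:30 end Strings Session → 1
12:10 start Strings Mixing → 2
12:10 start Strings Run-through → 3
12:20 end Tech Take → 2
12:35 end Strings Mixing → 1
14:05 end Strings Run-through → 0
17:30 start Rhythm Warm-up → 1
18:20 start Rhythm Run-through → 2
19:10 end Rhythm Warm-up → 1
20:20 end Rhythm Run-through → 0
Peak is 3, at 12:10 (Strings Mixing, Strings Run-through, Tech Take).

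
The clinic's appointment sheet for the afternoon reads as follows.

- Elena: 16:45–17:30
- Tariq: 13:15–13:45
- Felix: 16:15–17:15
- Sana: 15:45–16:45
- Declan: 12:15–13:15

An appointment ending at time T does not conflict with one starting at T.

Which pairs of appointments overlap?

Two intervals overlap when each starts before the other ends.
Sorted by start: Declan, Tariq, Sana, Felix, Elena.
Tariq starts exactly when Declan ends (back-to-back, no overlap), so Declan has no further overlaps.
Sana starts after Tariq ends, so Tariq has no further overlaps.
Felix starts before Sana ends → Sana and Felix overlap.
Elena starts exactly when Sana ends (back-to-back, no overlap).
Elena starts before Felix ends → Felix and Elena overlap.

Elena & Felix, Felix & Sana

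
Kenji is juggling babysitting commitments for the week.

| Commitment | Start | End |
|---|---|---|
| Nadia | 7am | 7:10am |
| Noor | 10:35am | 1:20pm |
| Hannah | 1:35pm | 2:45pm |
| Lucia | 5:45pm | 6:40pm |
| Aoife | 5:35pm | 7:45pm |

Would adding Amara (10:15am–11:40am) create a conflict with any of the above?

Nadia: ends 7:10am at or before Amara starts 10:15am → clear.
Noor: starts 10:35am before Amara ends 11:40am, and ends 1:20pm after Amara starts 10:15am → overlap.
Hannah: starts 1:35pm at or after Amara ends 11:40am → clear.
Aoife: starts 5:35pm at or after Amara ends 11:40am → clear.
Lucia: starts 5:45pm at or after Amara ends 11:40am → clear.
Amara overlaps Noor.

Yes — it overlaps Noor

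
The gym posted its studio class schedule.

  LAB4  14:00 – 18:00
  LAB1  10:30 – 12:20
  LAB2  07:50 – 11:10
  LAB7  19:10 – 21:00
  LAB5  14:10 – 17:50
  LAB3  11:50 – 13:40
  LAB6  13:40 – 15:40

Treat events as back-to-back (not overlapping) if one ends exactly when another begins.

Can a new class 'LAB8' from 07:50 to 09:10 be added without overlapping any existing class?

LAB2: starts 07:50 before LAB8 ends 09:10, and ends 11:10 after LAB8 starts 07:50 → overlap.
LAB1: starts 10:30 at or after LAB8 ends 09:10 → clear.
LAB3: starts 11:50 at or after LAB8 ends 09:10 → clear.
LAB6: starts 13:40 at or after LAB8 ends 09:10 → clear.
LAB4: starts 14:00 at or after LAB8 ends 09:10 → clear.
LAB5: starts 14:10 at or after LAB8 ends 09:10 → clear.
LAB7: starts 19:10 at or after LAB8 ends 09:10 → clear.
LAB8 overlaps LAB2.

No — it overlaps LAB2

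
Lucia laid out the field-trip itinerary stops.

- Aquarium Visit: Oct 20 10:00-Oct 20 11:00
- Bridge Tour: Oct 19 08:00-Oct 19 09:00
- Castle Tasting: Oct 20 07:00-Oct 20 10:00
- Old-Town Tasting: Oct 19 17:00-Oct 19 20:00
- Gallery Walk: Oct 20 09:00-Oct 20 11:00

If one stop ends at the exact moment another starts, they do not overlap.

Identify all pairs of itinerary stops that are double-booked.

Sorted by start: Bridge Tour, Old-Town Tasting, Castle Tasting, Gallery Walk, Aquarium Visit.
Old-Town Tasting starts after Bridge Tour ends, so nothing later overlaps Bridge Tour either.
Castle Tasting starts after Old-Town Tasting ends, so nothing later overlaps Old-Town Tasting either.
Gallery Walk starts before Castle Tasting ends → Castle Tasting and Gallery Walk overlap.
Aquarium Visit starts exactly when Castle Tasting ends (back-to-back, no overlap).
Aquarium Visit starts before Gallery Walk ends → Gallery Walk and Aquarium Visit overlap.

Aquarium Visit & Gallery Walk, Castle Tasting & Gallery Walk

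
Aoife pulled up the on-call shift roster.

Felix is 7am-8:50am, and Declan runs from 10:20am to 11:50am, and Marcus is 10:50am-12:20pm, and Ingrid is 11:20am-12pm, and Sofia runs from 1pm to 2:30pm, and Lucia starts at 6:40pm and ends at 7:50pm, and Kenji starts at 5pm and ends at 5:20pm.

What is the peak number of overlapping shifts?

Walk through starts and ends in time order (an end at T is processed before a start at T):
7am start Felix → 1
8:50am end Felix → 0
10:20am start Declan → 1
10:50am start Marcus → 2
11:20am start Ingrid → 3
11:50am end Declan → 2
12pm end Ingrid → 1
12:20pm end Marcus → 0
1pm start Sofia → 1
2:30pm end Sofia → 0
5pm start Kenji → 1
5:20pm end Kenji → 0
6:40pm start Lucia → 1
7:50pm end Lucia → 0
Peak is 3, at 11:20am (Declan, Ingrid, Marcus).

3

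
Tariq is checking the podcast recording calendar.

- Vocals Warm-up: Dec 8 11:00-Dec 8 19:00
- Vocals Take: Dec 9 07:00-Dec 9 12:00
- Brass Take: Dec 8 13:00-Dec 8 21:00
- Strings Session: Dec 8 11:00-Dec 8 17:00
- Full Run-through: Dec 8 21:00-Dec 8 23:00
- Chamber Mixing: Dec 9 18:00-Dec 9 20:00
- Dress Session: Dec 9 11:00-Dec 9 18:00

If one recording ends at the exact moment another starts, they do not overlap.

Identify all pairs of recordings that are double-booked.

Brass Take & Strings Session, Brass Take & Vocals Warm-up, Dress Session & Vocals Take, Strings Session & Vocals Warm-up

Sorted by start: Strings Session, Vocals Warm-up, Brass Take, Full Run-through, Vocals Take, Dress Session, Chamber Mixing.
Vocals Warm-up starts before Strings Session ends → Strings Session and Vocals Warm-up overlap.
Brass Take starts before Strings Session ends → Strings Session and Brass Take overlap.
Full Run-through starts after Strings Session ends, so nothing later overlaps Strings Session either.
Brass Take starts before Vocals Warm-up ends → Vocals Warm-up and Brass Take overlap.
Full Run-through starts after Vocals Warm-up ends, so nothing later overlaps Vocals Warm-up either.
Full Run-through starts exactly when Brass Take ends (back-to-back, no overlap), so nothing later overlaps Brass Take either.
Vocals Take starts after Full Run-through ends, so nothing later overlaps Full Run-through either.
Dress Session starts before Vocals Take ends → Vocals Take and Dress Session overlap.
Chamber Mixing starts after Vocals Take ends.
Chamber Mixing starts exactly when Dress Session ends (back-to-back, no overlap).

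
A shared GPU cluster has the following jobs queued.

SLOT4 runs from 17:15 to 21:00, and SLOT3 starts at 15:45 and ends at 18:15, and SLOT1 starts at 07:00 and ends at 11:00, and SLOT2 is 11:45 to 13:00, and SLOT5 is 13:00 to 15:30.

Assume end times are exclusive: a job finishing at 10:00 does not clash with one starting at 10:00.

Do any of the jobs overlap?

Two intervals overlap when each starts before the other ends.
Sorted by start: SLOT1, SLOT2, SLOT5, SLOT3, SLOT4.
SLOT2 starts after SLOT1 ends, so SLOT1 has no further overlaps.
SLOT5 starts exactly when SLOT2 ends (back-to-back, no overlap), so SLOT2 has no further overlaps.
SLOT3 starts after SLOT5 ends, so SLOT5 has no further overlaps.
SLOT4 starts before SLOT3 ends → SLOT3 and SLOT4 overlap.
That's a conflict, so the schedule is not conflict-free.

Yes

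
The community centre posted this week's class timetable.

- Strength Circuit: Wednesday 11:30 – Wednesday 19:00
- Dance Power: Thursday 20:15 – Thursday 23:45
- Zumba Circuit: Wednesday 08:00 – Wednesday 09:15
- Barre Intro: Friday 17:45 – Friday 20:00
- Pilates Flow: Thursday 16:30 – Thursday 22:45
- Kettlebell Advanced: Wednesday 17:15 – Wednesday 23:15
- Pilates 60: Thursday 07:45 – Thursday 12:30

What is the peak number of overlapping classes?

Walk through starts and ends in time order (an end at T is processed before a start at T):
Wednesday 08:00 start Zumba Circuit → 1
Wednesday 09:15 end Zumba Circuit → 0
Wednesday 11:30 start Strength Circuit → 1
Wednesday 17:15 start Kettlebell Advanced → 2
Wednesday 19:00 end Strength Circuit → 1
Wednesday 23:15 end Kettlebell Advanced → 0
Thursday 07:45 start Pilates 60 → 1
Thursday 12:30 end Pilates 60 → 0
Thursday 16:30 start Pilates Flow → 1
Thursday 20:15 start Dance Power → 2
Thursday 22:45 end Pilates Flow → 1
Thursday 23:45 end Dance Power → 0
Friday 17:45 start Barre Intro → 1
Friday 20:00 end Barre Intro → 0
Peak is 2, at Wednesday 17:15 (Kettlebell Advanced, Strength Circuit).

2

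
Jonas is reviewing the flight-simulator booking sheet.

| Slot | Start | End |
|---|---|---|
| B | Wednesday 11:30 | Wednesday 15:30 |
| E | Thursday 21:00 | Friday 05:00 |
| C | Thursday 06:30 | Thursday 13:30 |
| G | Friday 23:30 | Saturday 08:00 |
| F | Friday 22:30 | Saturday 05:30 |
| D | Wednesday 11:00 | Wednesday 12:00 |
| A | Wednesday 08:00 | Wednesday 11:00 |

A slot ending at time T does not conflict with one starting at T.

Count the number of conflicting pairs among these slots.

Sorted by start: A, D, B, C, E, F, G.
D starts exactly when A ends (back-to-back, no overlap) — done with A.
B starts before D ends → D and B overlap.
C starts after D ends — done with D.
C starts after B ends — done with B.
E starts after C ends — done with C.
F starts after E ends — done with E.
G starts before F ends → F and G overlap.
Overlapping pairs: B & D, F & G — 2 in total.

2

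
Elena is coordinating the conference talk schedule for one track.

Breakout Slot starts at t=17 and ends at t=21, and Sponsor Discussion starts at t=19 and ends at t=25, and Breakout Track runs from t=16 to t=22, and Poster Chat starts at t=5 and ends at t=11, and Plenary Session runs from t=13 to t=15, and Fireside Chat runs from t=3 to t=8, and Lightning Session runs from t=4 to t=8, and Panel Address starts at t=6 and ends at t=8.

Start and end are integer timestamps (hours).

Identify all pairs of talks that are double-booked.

Sorted by start: Fireside Chat, Lightning Session, Poster Chat, Panel Address, Plenary Session, Breakout Track, Breakout Slot, Sponsor Discussion.
Lightning Session starts before Fireside Chat ends → Fireside Chat and Lightning Session overlap.
Poster Chat starts before Fireside Chat ends → Fireside Chat and Poster Chat overlap.
Panel Address starts before Fireside Chat ends → Fireside Chat and Panel Address overlap.
Plenary Session starts after Fireside Chat ends, so Fireside Chat has no further overlaps.
Poster Chat starts before Lightning Session ends → Lightning Session and Poster Chat overlap.
Panel Address starts before Lightning Session ends → Lightning Session and Panel Address overlap.
Plenary Session starts after Lightning Session ends, so Lightning Session has no further overlaps.
Panel Address starts before Poster Chat ends → Poster Chat and Panel Address overlap.
Plenary Session starts after Poster Chat ends, so Poster Chat has no further overlaps.
Plenary Session starts after Panel Address ends, so Panel Address has no further overlaps.
Breakout Track starts after Plenary Session ends, so Plenary Session has no further overlaps.
Breakout Slot starts before Breakout Track ends → Breakout Track and Breakout Slot overlap.
Sponsor Discussion starts before Breakout Track ends → Breakout Track and Sponsor Discussion overlap.
Sponsor Discussion starts before Breakout Slot ends → Breakout Slot and Sponsor Discussion overlap.

Breakout Slot & Breakout Track, Breakout Slot & Sponsor Discussion, Breakout Track & Sponsor Discussion, Fireside Chat & Lightning Session, Fireside Chat & Panel Address, Fireside Chat & Poster Chat, Lightning Session & Panel Address, Lightning Session & Poster Chat, Panel Address & Poster Chat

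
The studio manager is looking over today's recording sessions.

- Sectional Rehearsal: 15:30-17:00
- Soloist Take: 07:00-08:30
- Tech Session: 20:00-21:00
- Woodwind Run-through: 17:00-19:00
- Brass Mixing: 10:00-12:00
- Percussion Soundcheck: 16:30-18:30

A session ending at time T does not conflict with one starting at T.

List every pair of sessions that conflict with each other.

Percussion Soundcheck & Sectional Rehearsal, Percussion Soundcheck & Woodwind Run-through

Sorted by start: Soloist Take, Brass Mixing, Sectional Rehearsal, Percussion Soundcheck, Woodwind Run-through, Tech Session.
Brass Mixing starts after Soloist Take ends — done with Soloist Take.
Sectional Rehearsal starts after Brass Mixing ends — done with Brass Mixing.
Percussion Soundcheck starts before Sectional Rehearsal ends → Sectional Rehearsal and Percussion Soundcheck overlap.
Woodwind Run-through starts exactly when Sectional Rehearsal ends (back-to-back, no overlap) — done with Sectional Rehearsal.
Woodwind Run-through starts before Percussion Soundcheck ends → Percussion Soundcheck and Woodwind Run-through overlap.
Tech Session starts after Percussion Soundcheck ends.
Tech Session starts after Woodwind Run-through ends.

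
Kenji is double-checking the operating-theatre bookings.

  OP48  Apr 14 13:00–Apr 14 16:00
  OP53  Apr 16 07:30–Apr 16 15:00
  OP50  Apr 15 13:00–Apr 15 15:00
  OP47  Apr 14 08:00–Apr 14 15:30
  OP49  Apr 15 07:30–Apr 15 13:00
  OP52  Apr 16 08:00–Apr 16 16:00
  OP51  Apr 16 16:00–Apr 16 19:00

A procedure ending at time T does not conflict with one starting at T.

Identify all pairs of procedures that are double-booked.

OP47 & OP48, OP52 & OP53

Sorted by start: OP47, OP48, OP49, OP50, OP53, OP52, OP51.
OP48 starts before OP47 ends → OP47 and OP48 overlap.
OP49 starts after OP47 ends — done with OP47.
OP49 starts after OP48 ends — done with OP48.
OP50 starts exactly when OP49 ends (back-to-back, no overlap) — done with OP49.
OP53 starts after OP50 ends — done with OP50.
OP52 starts before OP53 ends → OP53 and OP52 overlap.
OP51 starts after OP53 ends.
OP51 starts exactly when OP52 ends (back-to-back, no overlap).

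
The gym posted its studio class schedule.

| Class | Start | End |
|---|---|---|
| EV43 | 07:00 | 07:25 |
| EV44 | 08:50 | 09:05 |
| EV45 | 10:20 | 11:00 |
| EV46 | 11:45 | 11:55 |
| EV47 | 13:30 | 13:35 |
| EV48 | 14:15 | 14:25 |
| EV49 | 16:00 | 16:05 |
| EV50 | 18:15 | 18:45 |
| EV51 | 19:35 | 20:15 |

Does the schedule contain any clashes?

Check each pair: they overlap iff neither finishes before the other starts.
Sorted by start: EV43, EV44, EV45, EV46, EV47, EV48, EV49, EV50, EV51.
EV44 starts after EV43 ends — done with EV43.
EV45 starts after EV44 ends — done with EV44.
EV46 starts after EV45 ends — done with EV45.
EV47 starts after EV46 ends — done with EV46.
EV48 starts after EV47 ends — done with EV47.
EV49 starts after EV48 ends — done with EV48.
EV50 starts after EV49 ends — done with EV49.
EV51 starts after EV50 ends.
Every pair is clear; the schedule has no overlaps.

No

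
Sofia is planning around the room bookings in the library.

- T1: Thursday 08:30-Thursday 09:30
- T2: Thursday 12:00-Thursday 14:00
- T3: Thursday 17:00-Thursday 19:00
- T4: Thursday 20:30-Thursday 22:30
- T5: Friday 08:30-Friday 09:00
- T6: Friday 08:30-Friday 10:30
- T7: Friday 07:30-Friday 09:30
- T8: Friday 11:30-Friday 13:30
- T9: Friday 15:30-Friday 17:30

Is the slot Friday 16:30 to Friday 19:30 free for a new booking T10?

T1: ends Thursday 09:30 at or before T10 starts Friday 16:30 → clear.
T2: ends Thursday 14:00 at or before T10 starts Friday 16:30 → clear.
T3: ends Thursday 19:00 at or before T10 starts Friday 16:30 → clear.
T4: ends Thursday 22:30 at or before T10 starts Friday 16:30 → clear.
T7: ends Friday 09:30 at or before T10 starts Friday 16:30 → clear.
T5: ends Friday 09:00 at or before T10 starts Friday 16:30 → clear.
T6: ends Friday 10:30 at or before T10 starts Friday 16:30 → clear.
T8: ends Friday 13:30 at or before T10 starts Friday 16:30 → clear.
T9: starts Friday 15:30 before T10 ends Friday 19:30, and ends Friday 17:30 after T10 starts Friday 16:30 → overlap.
T10 overlaps T9.

No — it overlaps T9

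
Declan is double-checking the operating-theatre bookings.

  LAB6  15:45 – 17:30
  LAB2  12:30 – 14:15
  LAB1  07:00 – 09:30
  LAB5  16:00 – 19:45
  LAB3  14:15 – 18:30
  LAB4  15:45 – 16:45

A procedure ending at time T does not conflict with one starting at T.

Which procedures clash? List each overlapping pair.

LAB3 & LAB4, LAB3 & LAB5, LAB3 & LAB6, LAB4 & LAB5, LAB4 & LAB6, LAB5 & LAB6

Sorted by start: LAB1, LAB2, LAB3, LAB4, LAB6, LAB5.
LAB2 starts after LAB1 ends, so LAB1 has no further overlaps.
LAB3 starts exactly when LAB2 ends (back-to-back, no overlap), so LAB2 has no further overlaps.
LAB4 starts before LAB3 ends → LAB3 and LAB4 overlap.
LAB6 starts before LAB3 ends → LAB3 and LAB6 overlap.
LAB5 starts before LAB3 ends → LAB3 and LAB5 overlap.
LAB6 starts before LAB4 ends → LAB4 and LAB6 overlap.
LAB5 starts before LAB4 ends → LAB4 and LAB5 overlap.
LAB5 starts before LAB6 ends → LAB6 and LAB5 overlap.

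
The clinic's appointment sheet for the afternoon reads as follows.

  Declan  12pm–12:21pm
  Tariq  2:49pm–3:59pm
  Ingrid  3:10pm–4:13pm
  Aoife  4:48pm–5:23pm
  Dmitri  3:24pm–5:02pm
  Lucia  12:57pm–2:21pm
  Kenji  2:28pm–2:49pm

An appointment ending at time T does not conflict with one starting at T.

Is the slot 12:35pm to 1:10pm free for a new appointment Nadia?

No — it overlaps Lucia

Declan: ends 12:21pm at or before Nadia starts 12:35pm → clear.
Lucia: starts 12:57pm before Nadia ends 1:10pm, and ends 2:21pm after Nadia starts 12:35pm → overlap.
Kenji: starts 2:28pm at or after Nadia ends 1:10pm → clear.
Tariq: starts 2:49pm at or after Nadia ends 1:10pm → clear.
Ingrid: starts 3:10pm at or after Nadia ends 1:10pm → clear.
Dmitri: starts 3:24pm at or after Nadia ends 1:10pm → clear.
Aoife: starts 4:48pm at or after Nadia ends 1:10pm → clear.
Nadia overlaps Lucia.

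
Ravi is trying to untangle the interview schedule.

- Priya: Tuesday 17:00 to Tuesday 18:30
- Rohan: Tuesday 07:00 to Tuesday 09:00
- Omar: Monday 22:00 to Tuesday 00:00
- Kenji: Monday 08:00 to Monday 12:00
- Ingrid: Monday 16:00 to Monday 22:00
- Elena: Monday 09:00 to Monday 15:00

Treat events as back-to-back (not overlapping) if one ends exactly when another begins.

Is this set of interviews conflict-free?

No

Two intervals overlap when each starts before the other ends.
Sorted by start: Kenji, Elena, Ingrid, Omar, Rohan, Priya.
Elena starts before Kenji ends → Kenji and Elena overlap.
That's a conflict, so the schedule is not conflict-free.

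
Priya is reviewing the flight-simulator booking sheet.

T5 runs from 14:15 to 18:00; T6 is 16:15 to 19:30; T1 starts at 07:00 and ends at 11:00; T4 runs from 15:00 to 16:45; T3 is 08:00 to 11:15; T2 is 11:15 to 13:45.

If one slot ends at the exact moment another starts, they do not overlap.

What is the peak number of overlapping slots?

Sweep the timeline, counting +1 at each start and −1 at each end (ends before starts at a tie):
07:00 start T1 → 1
08:00 start T3 → 2
11:00 end T1 → 1
11:15 end T3 → 0
11:15 start T2 → 1
13:45 end T2 → 0
14:15 start T5 → 1
15:00 start T4 → 2
16:15 start T6 → 3
16:45 end T4 → 2
18:00 end T5 → 1
19:30 end T6 → 0
Peak is 3, at 16:15 (T4, T5, T6).

3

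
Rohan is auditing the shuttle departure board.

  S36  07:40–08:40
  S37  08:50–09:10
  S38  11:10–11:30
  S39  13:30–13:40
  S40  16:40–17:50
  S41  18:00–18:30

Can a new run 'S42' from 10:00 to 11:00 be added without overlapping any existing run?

Yes — the slot is free

S36: ends 08:40 at or before S42 starts 10:00 → clear.
S37: ends 09:10 at or before S42 starts 10:00 → clear.
S38: starts 11:10 at or after S42 ends 11:00 → clear.
S39: starts 13:30 at or after S42 ends 11:00 → clear.
S40: starts 16:40 at or after S42 ends 11:00 → clear.
S41: starts 18:00 at or after S42 ends 11:00 → clear.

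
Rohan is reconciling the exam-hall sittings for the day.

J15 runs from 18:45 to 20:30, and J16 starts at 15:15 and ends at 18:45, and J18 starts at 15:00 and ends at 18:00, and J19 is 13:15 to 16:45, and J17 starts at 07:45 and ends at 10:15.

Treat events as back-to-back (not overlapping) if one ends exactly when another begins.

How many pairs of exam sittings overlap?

Sorted by start: J17, J19, J18, J16, J15.
J19 starts after J17 ends; J17 is clear from here.
J18 starts before J19 ends → J19 and J18 overlap.
J16 starts before J19 ends → J19 and J16 overlap.
J15 starts after J19 ends.
J16 starts before J18 ends → J18 and J16 overlap.
J15 starts after J18 ends.
J15 starts exactly when J16 ends (back-to-back, no overlap).
Overlapping pairs: J16 & J18, J16 & J19, J18 & J19 — 3 in total.

3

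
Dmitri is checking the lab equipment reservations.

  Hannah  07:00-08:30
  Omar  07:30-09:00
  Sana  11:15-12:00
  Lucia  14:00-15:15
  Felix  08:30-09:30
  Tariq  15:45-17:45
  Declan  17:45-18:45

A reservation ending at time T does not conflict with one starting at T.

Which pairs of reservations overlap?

Sorted by start: Hannah, Omar, Felix, Sana, Lucia, Tariq, Declan.
Omar starts before Hannah ends → Hannah and Omar overlap.
Felix starts exactly when Hannah ends (back-to-back, no overlap), so nothing later overlaps Hannah either.
Felix starts before Omar ends → Omar and Felix overlap.
Sana starts after Omar ends, so nothing later overlaps Omar either.
Sana starts after Felix ends, so nothing later overlaps Felix either.
Lucia starts after Sana ends, so nothing later overlaps Sana either.
Tariq starts after Lucia ends, so nothing later overlaps Lucia either.
Declan starts exactly when Tariq ends (back-to-back, no overlap).

Felix & Omar, Hannah & Omar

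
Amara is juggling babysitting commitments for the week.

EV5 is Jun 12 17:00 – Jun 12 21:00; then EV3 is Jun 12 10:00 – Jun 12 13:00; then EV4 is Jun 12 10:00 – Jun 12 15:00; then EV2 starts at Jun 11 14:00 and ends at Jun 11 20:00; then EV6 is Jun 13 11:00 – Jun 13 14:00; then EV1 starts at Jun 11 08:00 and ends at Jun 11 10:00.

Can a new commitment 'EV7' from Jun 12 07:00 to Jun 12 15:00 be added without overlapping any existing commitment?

No — it overlaps EV3, EV4

EV1: ends Jun 11 10:00 at or before EV7 starts Jun 12 07:00 → clear.
EV2: ends Jun 11 20:00 at or before EV7 starts Jun 12 07:00 → clear.
EV3: starts Jun 12 10:00 before EV7 ends Jun 12 15:00, and ends Jun 12 13:00 after EV7 starts Jun 12 07:00 → overlap.
EV4: starts Jun 12 10:00 before EV7 ends Jun 12 15:00, and ends Jun 12 15:00 after EV7 starts Jun 12 07:00 → overlap.
EV5: starts Jun 12 17:00 at or after EV7 ends Jun 12 15:00 → clear.
EV6: starts Jun 13 11:00 at or after EV7 ends Jun 12 15:00 → clear.
EV7 overlaps EV3, EV4.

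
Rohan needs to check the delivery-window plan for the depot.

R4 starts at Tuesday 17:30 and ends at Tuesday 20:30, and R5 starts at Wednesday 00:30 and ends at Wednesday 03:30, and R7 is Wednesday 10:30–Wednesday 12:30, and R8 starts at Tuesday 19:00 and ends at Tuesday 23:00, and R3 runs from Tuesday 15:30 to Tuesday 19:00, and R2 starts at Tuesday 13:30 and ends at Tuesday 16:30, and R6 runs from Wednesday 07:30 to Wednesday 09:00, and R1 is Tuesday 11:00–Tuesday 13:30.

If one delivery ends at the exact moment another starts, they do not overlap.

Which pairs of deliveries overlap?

R2 & R3, R3 & R4, R4 & R8

Sorted by start: R1, R2, R3, R4, R8, R5, R6, R7.
R2 starts exactly when R1 ends (back-to-back, no overlap); R1 is clear from here.
R3 starts before R2 ends → R2 and R3 overlap.
R4 starts after R2 ends; R2 is clear from here.
R4 starts before R3 ends → R3 and R4 overlap.
R8 starts exactly when R3 ends (back-to-back, no overlap); R3 is clear from here.
R8 starts before R4 ends → R4 and R8 overlap.
R5 starts after R4 ends; R4 is clear from here.
R5 starts after R8 ends; R8 is clear from here.
R6 starts after R5 ends; R5 is clear from here.
R7 starts after R6 ends.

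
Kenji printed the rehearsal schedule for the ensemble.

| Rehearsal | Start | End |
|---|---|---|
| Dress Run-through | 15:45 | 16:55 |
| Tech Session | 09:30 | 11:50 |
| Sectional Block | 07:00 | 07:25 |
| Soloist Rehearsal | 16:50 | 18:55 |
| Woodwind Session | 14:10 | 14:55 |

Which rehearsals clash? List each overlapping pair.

Dress Run-through & Soloist Rehearsal

Sorted by start: Sectional Block, Tech Session, Woodwind Session, Dress Run-through, Soloist Rehearsal.
Tech Session starts after Sectional Block ends — done with Sectional Block.
Woodwind Session starts after Tech Session ends — done with Tech Session.
Dress Run-through starts after Woodwind Session ends — done with Woodwind Session.
Soloist Rehearsal starts before Dress Run-through ends → Dress Run-through and Soloist Rehearsal overlap.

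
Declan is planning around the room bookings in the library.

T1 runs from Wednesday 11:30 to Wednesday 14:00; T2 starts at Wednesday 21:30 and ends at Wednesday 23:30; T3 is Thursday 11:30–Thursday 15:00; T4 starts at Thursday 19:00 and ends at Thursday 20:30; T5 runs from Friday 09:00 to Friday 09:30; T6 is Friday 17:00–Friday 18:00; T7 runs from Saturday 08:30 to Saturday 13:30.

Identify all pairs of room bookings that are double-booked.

Sorted by start: T1, T2, T3, T4, T5, T6, T7.
T2 starts after T1 ends, so nothing later overlaps T1 either.
T3 starts after T2 ends, so nothing later overlaps T2 either.
T4 starts after T3 ends, so nothing later overlaps T3 either.
T5 starts after T4 ends, so nothing later overlaps T4 either.
T6 starts after T5 ends, so nothing later overlaps T5 either.
T7 starts after T6 ends.

no overlapping pairs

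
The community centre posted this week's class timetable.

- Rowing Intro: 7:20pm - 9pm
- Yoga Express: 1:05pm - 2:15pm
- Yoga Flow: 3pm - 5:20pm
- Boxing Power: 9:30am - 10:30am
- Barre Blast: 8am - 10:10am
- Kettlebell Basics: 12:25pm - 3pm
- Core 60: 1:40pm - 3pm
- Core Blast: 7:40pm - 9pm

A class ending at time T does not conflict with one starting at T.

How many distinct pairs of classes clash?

Two intervals overlap when each starts before the other ends.
Sorted by start: Barre Blast, Boxing Power, Kettlebell Basics, Yoga Express, Core 60, Yoga Flow, Rowing Intro, Core Blast.
Boxing Power starts before Barre Blast ends → Barre Blast and Boxing Power overlap.
Kettlebell Basics starts after Barre Blast ends — done with Barre Blast.
Kettlebell Basics starts after Boxing Power ends — done with Boxing Power.
Yoga Express starts before Kettlebell Basics ends → Kettlebell Basics and Yoga Express overlap.
Core 60 starts before Kettlebell Basics ends → Kettlebell Basics and Core 60 overlap.
Yoga Flow starts exactly when Kettlebell Basics ends (back-to-back, no overlap) — done with Kettlebell Basics.
Core 60 starts before Yoga Express ends → Yoga Express and Core 60 overlap.
Yoga Flow starts after Yoga Express ends — done with Yoga Express.
Yoga Flow starts exactly when Core 60 ends (back-to-back, no overlap) — done with Core 60.
Rowing Intro starts after Yoga Flow ends — done with Yoga Flow.
Core Blast starts before Rowing Intro ends → Rowing Intro and Core Blast overlap.
Overlapping pairs: Barre Blast & Boxing Power, Core 60 & Kettlebell Basics, Core 60 & Yoga Express, Core Blast & Rowing Intro, Kettlebell Basics & Yoga Express — 5 in total.

5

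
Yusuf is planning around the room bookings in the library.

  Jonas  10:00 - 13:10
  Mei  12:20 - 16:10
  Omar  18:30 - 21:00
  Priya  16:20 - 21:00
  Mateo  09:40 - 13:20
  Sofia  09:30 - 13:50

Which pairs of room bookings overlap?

Sorted by start: Sofia, Mateo, Jonas, Mei, Priya, Omar.
Mateo starts before Sofia ends → Sofia and Mateo overlap.
Jonas starts before Sofia ends → Sofia and Jonas overlap.
Mei starts before Sofia ends → Sofia and Mei overlap.
Priya starts after Sofia ends, so nothing later overlaps Sofia either.
Jonas starts before Mateo ends → Mateo and Jonas overlap.
Mei starts before Mateo ends → Mateo and Mei overlap.
Priya starts after Mateo ends, so nothing later overlaps Mateo either.
Mei starts before Jonas ends → Jonas and Mei overlap.
Priya starts after Jonas ends, so nothing later overlaps Jonas either.
Priya starts after Mei ends, so nothing later overlaps Mei either.
Omar starts before Priya ends → Priya and Omar overlap.

Jonas & Mateo, Jonas & Mei, Jonas & Sofia, Mateo & Mei, Mateo & Sofia, Mei & Sofia, Omar & Priya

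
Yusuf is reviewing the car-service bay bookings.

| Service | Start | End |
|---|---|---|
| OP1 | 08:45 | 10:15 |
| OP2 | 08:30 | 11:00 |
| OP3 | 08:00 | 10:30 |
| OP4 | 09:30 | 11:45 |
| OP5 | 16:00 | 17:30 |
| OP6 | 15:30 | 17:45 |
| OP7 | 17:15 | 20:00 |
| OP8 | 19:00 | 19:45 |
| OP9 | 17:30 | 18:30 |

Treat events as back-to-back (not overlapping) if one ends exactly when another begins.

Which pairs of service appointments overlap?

OP1 & OP2, OP1 & OP3, OP1 & OP4, OP2 & OP3, OP2 & OP4, OP3 & OP4, OP5 & OP6, OP5 & OP7, OP6 & OP7, OP6 & OP9, OP7 & OP8, OP7 & OP9

Sorted by start: OP3, OP2, OP1, OP4, OP6, OP5, OP7, OP9, OP8.
OP2 starts before OP3 ends → OP3 and OP2 overlap.
OP1 starts before OP3 ends → OP3 and OP1 overlap.
OP4 starts before OP3 ends → OP3 and OP4 overlap.
OP6 starts after OP3 ends, so nothing later overlaps OP3 either.
OP1 starts before OP2 ends → OP2 and OP1 overlap.
OP4 starts before OP2 ends → OP2 and OP4 overlap.
OP6 starts after OP2 ends, so nothing later overlaps OP2 either.
OP4 starts before OP1 ends → OP1 and OP4 overlap.
OP6 starts after OP1 ends, so nothing later overlaps OP1 either.
OP6 starts after OP4 ends, so nothing later overlaps OP4 either.
OP5 starts before OP6 ends → OP6 and OP5 overlap.
OP7 starts before OP6 ends → OP6 and OP7 overlap.
OP9 starts before OP6 ends → OP6 and OP9 overlap.
OP8 starts after OP6 ends.
OP7 starts before OP5 ends → OP5 and OP7 overlap.
OP9 starts exactly when OP5 ends (back-to-back, no overlap), so nothing later overlaps OP5 either.
OP9 starts before OP7 ends → OP7 and OP9 overlap.
OP8 starts before OP7 ends → OP7 and OP8 overlap.
OP8 starts after OP9 ends.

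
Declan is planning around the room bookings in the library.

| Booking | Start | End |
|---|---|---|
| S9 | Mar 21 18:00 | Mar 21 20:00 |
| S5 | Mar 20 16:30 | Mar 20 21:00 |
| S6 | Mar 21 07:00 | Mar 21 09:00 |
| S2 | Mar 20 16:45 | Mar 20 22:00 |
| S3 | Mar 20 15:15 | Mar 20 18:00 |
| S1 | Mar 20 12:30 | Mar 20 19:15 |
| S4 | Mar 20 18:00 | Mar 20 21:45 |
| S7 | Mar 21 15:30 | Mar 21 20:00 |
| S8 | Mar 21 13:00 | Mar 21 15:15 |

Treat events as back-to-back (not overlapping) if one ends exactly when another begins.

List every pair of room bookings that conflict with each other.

S1 & S2, S1 & S3, S1 & S4, S1 & S5, S2 & S3, S2 & S4, S2 & S5, S3 & S5, S4 & S5, S7 & S9

Two intervals overlap when each starts before the other ends.
Sorted by start: S1, S3, S5, S2, S4, S6, S8, S7, S9.
S3 starts before S1 ends → S1 and S3 overlap.
S5 starts before S1 ends → S1 and S5 overlap.
S2 starts before S1 ends → S1 and S2 overlap.
S4 starts before S1 ends → S1 and S4 overlap.
S6 starts after S1 ends, so S1 has no further overlaps.
S5 starts before S3 ends → S3 and S5 overlap.
S2 starts before S3 ends → S3 and S2 overlap.
S4 starts exactly when S3 ends (back-to-back, no overlap), so S3 has no further overlaps.
S2 starts before S5 ends → S5 and S2 overlap.
S4 starts before S5 ends → S5 and S4 overlap.
S6 starts after S5 ends, so S5 has no further overlaps.
S4 starts before S2 ends → S2 and S4 overlap.
S6 starts after S2 ends, so S2 has no further overlaps.
S6 starts after S4 ends, so S4 has no further overlaps.
S8 starts after S6 ends, so S6 has no further overlaps.
S7 starts after S8 ends, so S8 has no further overlaps.
S9 starts before S7 ends → S7 and S9 overlap.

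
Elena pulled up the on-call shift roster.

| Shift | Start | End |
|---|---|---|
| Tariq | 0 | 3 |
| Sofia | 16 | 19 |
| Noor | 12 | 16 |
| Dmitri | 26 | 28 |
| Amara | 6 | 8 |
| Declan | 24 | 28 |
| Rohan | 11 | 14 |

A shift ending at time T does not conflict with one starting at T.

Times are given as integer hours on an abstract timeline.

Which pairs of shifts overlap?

Declan & Dmitri, Noor & Rohan

Check each pair: they overlap iff neither finishes before the other starts.
Sorted by start: Tariq, Amara, Rohan, Noor, Sofia, Declan, Dmitri.
Amara starts after Tariq ends, so Tariq has no further overlaps.
Rohan starts after Amara ends, so Amara has no further overlaps.
Noor starts before Rohan ends → Rohan and Noor overlap.
Sofia starts after Rohan ends, so Rohan has no further overlaps.
Sofia starts exactly when Noor ends (back-to-back, no overlap), so Noor has no further overlaps.
Declan starts after Sofia ends, so Sofia has no further overlaps.
Dmitri starts before Declan ends → Declan and Dmitri overlap.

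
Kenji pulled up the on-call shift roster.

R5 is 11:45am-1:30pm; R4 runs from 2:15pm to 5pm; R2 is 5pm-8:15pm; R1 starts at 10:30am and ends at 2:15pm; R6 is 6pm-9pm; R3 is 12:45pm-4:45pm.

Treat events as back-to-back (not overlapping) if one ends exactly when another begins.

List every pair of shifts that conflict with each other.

R1 & R3, R1 & R5, R2 & R6, R3 & R4, R3 & R5

Two intervals overlap when each starts before the other ends.
Sorted by start: R1, R5, R3, R4, R2, R6.
R5 starts before R1 ends → R1 and R5 overlap.
R3 starts before R1 ends → R1 and R3 overlap.
R4 starts exactly when R1 ends (back-to-back, no overlap), so nothing later overlaps R1 either.
R3 starts before R5 ends → R5 and R3 overlap.
R4 starts after R5 ends, so nothing later overlaps R5 either.
R4 starts before R3 ends → R3 and R4 overlap.
R2 starts after R3 ends, so nothing later overlaps R3 either.
R2 starts exactly when R4 ends (back-to-back, no overlap), so nothing later overlaps R4 either.
R6 starts before R2 ends → R2 and R6 overlap.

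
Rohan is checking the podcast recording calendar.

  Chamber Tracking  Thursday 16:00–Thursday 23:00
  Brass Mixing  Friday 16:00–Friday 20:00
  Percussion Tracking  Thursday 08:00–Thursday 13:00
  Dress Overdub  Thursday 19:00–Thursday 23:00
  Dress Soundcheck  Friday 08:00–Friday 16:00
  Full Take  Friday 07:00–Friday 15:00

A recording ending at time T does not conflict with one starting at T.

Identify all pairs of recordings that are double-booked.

Sorted by start: Percussion Tracking, Chamber Tracking, Dress Overdub, Full Take, Dress Soundcheck, Brass Mixing.
Chamber Tracking starts after Percussion Tracking ends, so Percussion Tracking has no further overlaps.
Dress Overdub starts before Chamber Tracking ends → Chamber Tracking and Dress Overdub overlap.
Full Take starts after Chamber Tracking ends, so Chamber Tracking has no further overlaps.
Full Take starts after Dress Overdub ends, so Dress Overdub has no further overlaps.
Dress Soundcheck starts before Full Take ends → Full Take and Dress Soundcheck overlap.
Brass Mixing starts after Full Take ends.
Brass Mixing starts exactly when Dress Soundcheck ends (back-to-back, no overlap).

Chamber Tracking & Dress Overdub, Dress Soundcheck & Full Take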